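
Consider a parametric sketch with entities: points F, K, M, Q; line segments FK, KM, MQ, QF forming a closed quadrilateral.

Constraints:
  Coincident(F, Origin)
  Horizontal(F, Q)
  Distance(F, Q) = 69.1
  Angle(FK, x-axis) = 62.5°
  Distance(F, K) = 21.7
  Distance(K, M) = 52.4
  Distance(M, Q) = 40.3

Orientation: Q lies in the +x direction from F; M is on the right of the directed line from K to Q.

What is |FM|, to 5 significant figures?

45.367

F is at the origin; F and Q share the same y with |FQ| = 69.1 and Q in +x, so Q = (69.1, 0). FK runs at 62.5° with |FK| = 21.7, so K = (10.020, 19.248). M is determined by |KM| = 52.4 and |MQ| = 40.3 together: it lies at the intersection of circle(K, 52.4) and circle(Q, 40.3). With |KQ| = 62.136, the foot of the radical line on KQ is 40.094 from K and the perpendicular offset is √(52.4² − 40.094²) = 33.738. Taking the right-of-KQ solution: M = (37.691, -25.250).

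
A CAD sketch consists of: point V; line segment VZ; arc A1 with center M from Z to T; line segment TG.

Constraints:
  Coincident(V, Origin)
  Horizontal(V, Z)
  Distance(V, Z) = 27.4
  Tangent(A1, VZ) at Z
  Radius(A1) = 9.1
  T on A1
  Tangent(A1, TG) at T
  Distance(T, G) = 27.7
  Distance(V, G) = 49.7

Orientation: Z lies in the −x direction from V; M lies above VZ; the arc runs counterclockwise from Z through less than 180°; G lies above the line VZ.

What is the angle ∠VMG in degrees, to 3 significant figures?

118°

V is at the origin; V and Z share the same y with |VZ| = 27.4 and Z on the −x side, so Z = (-27.4, 0.00). Since A1 is tangent to VZ there, MZ ⟂ VZ, so M = Z + (0, 9.1) = (-27.4, 9.10). Since MT ⟂ TG (tangency), |MG| = √(9.1² + 27.7²) = 29.2 regardless of where T sits on A1. So G lies on both circle(V, 49.7) and circle(M, 29.2); the above-VZ intersection is G = (-32.2, 37.9). T is the foot of the tangent from G: T = (-19.3, 13.3).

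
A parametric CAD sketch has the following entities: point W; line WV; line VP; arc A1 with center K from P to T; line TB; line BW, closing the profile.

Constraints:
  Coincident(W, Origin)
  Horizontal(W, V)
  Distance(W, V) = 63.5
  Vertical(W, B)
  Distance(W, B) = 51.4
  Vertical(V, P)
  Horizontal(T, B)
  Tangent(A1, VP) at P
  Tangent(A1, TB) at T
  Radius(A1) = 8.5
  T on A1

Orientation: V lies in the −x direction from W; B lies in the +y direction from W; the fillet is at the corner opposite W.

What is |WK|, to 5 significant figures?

69.752

W is at the origin; WV is horizontal with |WV| = 63.5 and V on the −x side, so V = (-63.500, 0.0000). WB is vertical with |WB| = 51.4 and B on the +y side, so B = (0.0000, 51.400). The virtual corner opposite W is at (-63.500, 51.400). Since A1 is tangent to VP there, KP ⟂ VP and the tangent condition forces KT to be normal to TB, with radius 8.5, so the center K sits 8.5 in from both sides at K = (-55.000, 42.900). Then |WK| = |K − W| = 69.752.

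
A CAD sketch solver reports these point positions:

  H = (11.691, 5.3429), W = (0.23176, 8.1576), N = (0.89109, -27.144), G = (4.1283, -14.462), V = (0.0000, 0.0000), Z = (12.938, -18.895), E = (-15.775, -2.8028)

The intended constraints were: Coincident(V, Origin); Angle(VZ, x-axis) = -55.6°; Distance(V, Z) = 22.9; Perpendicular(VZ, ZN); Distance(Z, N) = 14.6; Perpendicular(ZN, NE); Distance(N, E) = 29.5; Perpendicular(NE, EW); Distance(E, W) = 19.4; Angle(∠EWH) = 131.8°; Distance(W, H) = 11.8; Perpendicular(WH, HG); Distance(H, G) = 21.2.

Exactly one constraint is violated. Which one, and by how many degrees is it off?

Perpendicular(WH, HG) — off by 7.10°.

V = (0.00, 0.00) ✓; VZ at -55.60° ✓; |VZ| = 22.90 ✓; ∠(VZ, ZN) = 90.00° ✓; |ZN| = 14.60 ✓; ∠(ZN, NE) = 90.00° ✓; |NE| = 29.50 ✓; ∠(NE, EW) = 90.00° ✓; |EW| = 19.40 ✓; ∠EWH = 131.8° ✓; |WH| = 11.80 ✓; ∠(WH, HG) = 97.10° ✗; |HG| = 21.20 ✓.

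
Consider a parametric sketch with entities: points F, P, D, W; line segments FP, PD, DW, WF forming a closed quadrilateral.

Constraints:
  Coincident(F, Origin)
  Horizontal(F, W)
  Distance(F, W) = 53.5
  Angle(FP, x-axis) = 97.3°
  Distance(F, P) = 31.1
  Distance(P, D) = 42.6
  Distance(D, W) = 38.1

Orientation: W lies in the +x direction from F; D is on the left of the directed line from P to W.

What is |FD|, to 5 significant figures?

51.991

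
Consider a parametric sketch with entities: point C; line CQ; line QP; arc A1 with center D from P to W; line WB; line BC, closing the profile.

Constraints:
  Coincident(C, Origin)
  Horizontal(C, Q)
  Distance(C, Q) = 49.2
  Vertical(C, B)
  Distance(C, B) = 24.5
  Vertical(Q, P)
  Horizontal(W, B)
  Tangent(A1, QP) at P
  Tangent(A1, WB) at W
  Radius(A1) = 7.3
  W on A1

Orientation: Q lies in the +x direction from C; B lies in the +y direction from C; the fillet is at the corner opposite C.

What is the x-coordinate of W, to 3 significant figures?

41.9

The virtual corner opposite C is at (49.2, 24.5). A1 meets QP tangentially, so DP is at right angles to QP and A1 meets WB tangentially, so DW is at right angles to WB, with radius 7.3, so the center D sits 7.3 in from both sides at D = (41.9, 17.2). That places the tangent points at P = (49.2, 17.2) on QP and W = (41.9, 24.5) on WB. So W.x = 41.9.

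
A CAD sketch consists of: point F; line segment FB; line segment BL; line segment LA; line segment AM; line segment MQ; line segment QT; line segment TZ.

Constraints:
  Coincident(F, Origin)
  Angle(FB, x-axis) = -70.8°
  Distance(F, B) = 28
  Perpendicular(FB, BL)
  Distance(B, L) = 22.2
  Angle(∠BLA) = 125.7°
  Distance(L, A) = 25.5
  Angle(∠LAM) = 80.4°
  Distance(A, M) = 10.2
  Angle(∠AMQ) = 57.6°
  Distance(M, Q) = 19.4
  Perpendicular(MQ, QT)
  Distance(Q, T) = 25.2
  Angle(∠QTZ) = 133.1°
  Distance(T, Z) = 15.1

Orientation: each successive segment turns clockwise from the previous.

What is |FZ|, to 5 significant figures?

64.549

The perpendicularity gives QT at right angles to MQ, so QT runs at -167.10°; with |QT| = 25.2, T = (-45.678, -36.367). ∠QTZ = 133.1° gives TZ at 146.00° from the x-axis; with |TZ| = 15.1, Z = (-58.196, -27.923). Then |FZ| = |Z − F| = 64.549.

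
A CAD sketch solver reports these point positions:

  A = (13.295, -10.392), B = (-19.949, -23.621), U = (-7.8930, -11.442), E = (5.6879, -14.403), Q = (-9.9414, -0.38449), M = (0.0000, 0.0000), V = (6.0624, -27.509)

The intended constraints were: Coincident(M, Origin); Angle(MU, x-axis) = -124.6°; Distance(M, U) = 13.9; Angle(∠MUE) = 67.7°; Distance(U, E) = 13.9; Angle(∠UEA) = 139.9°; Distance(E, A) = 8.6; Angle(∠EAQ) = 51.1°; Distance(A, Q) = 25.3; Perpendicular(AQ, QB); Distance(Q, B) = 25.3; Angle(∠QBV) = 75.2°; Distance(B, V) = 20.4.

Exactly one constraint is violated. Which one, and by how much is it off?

Distance(B, V) = 20.4 — off by 5.90.

M = (0.00, 0.00) ✓; MU at -124.6° ✓; |MU| = 13.90 ✓; ∠MUE = 67.70° ✓; |UE| = 13.90 ✓; ∠UEA = 139.9° ✓; |EA| = 8.600 ✓; ∠EAQ = 51.10° ✓; |AQ| = 25.30 ✓; ∠(AQ, QB) = 90.00° ✓; |QB| = 25.30 ✓; ∠QBV = 75.20° ✓; |BV| = 26.30 ✗.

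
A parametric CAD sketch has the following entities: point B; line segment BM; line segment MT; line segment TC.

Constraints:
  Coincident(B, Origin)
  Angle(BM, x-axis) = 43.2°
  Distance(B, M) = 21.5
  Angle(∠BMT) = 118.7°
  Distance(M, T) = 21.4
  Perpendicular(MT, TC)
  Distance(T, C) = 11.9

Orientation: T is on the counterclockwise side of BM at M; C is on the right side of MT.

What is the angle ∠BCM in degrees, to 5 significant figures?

15.037°

∠BMT = 118.7°, so MT runs at 43.2° + (180° − 118.7°) = 104.50° from the x-axis; with |MT| = 21.4, T = M + 21.4·(cos 104.50°, sin 104.50°) = (10.315, 35.436). MT is perpendicular to TC; with |TC| = 11.9 on the right of MT, C = T + 11.9·(0.96815, 0.25038) = (21.836, 38.416). Then cos ∠BCM = CB·CM / (|CB||CM|), giving 15.037°.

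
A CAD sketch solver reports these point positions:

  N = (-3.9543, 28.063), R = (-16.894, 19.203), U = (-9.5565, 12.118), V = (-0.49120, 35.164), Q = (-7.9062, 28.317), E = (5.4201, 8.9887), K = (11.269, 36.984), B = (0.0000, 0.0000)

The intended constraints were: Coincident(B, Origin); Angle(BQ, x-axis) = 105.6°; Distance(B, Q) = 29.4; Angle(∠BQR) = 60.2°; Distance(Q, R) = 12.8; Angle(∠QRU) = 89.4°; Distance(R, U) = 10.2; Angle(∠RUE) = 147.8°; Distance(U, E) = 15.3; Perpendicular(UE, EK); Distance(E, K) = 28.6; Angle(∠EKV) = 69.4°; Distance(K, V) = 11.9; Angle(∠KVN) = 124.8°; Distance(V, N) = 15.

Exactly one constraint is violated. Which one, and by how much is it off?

Distance(V, N) = 15 — off by 7.10.

B = (0.00, 0.00) ✓; BQ at 105.6° ✓; |BQ| = 29.40 ✓; ∠BQR = 60.20° ✓; |QR| = 12.80 ✓; ∠QRU = 89.40° ✓; |RU| = 10.20 ✓; ∠RUE = 147.8° ✓; |UE| = 15.30 ✓; ∠(UE, EK) = 90.00° ✓; |EK| = 28.60 ✓; ∠EKV = 69.40° ✓; |KV| = 11.90 ✓; ∠KVN = 124.8° ✓; |VN| = 7.900 ✗.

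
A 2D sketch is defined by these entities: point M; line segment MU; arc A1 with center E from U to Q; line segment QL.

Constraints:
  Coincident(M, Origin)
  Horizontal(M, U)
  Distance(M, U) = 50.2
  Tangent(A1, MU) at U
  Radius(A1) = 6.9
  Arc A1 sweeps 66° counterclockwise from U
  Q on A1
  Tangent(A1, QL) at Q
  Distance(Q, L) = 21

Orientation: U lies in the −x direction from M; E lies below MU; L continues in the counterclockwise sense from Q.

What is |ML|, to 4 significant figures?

69.08

M is at the origin; M and U share the same y with |MU| = 50.2 and U on the −x side, so U = (-50.20, 0.000). Tangency of A1 to MU means the radius EU is perpendicular to MU, so E = U + (0, -6.9) = (-50.20, -6.900). On A1, U sits at bearing 90° from E; a 66° counterclockwise sweep puts Q at bearing 156°, so Q = E + 6.9·(cos 156°, sin 156°) = (-56.50, -4.094). A1 meets QL tangentially, so EQ is at right angles to QL, so QL runs along (−sin 156°, cos 156°); with |QL| = 21.0, L = (-65.04, -23.28). Then |ML| = |L − M| = 69.08.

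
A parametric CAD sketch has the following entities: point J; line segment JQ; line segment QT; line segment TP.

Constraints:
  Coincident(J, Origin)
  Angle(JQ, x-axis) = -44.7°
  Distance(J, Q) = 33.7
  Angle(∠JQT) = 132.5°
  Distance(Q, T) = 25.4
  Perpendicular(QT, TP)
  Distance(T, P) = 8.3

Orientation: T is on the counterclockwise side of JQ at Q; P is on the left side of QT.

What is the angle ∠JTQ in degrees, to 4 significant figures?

27.29°

J is at the origin; JQ runs at -44.7° with length 33.7, so Q = 33.7·(cos -44.7°, sin -44.7°) = (23.95, -23.70). ∠JQT = 132.5°, so QT runs at -44.7° + (180° − 132.5°) = 2.800° from the x-axis; with |QT| = 25.4, T = Q + 25.4·(cos 2.800°, sin 2.800°) = (49.32, -22.46). Then cos ∠JTQ = TJ·TQ / (|TJ||TQ|), giving 27.29°.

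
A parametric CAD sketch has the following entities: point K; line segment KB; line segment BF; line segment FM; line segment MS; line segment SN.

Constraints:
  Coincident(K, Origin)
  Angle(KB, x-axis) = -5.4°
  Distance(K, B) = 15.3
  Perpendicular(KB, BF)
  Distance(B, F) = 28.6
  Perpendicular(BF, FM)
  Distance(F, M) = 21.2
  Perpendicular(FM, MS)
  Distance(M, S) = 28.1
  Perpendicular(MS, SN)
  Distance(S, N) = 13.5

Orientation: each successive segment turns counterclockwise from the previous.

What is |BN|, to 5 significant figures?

7.7162

K is at the origin; KB runs at -5.4° with length 15.3, so B = (15.232, -1.4399). The perpendicularity gives BF at right angles to KB, so BF runs at 84.600°; with |BF| = 28.6, F = (17.924, 27.033). BF is perpendicular to FM, so FM runs at 174.60°; with |FM| = 21.2, M = (-3.1823, 29.028). FM is perpendicular to MS, so MS runs at -95.400°; with |MS| = 28.1, S = (-5.8268, 1.0530). MS is perpendicular to SN, so SN runs at -5.4000°; with |SN| = 13.5, N = (7.6133, -0.21744). Then |BN| = |N − B| = 7.7162.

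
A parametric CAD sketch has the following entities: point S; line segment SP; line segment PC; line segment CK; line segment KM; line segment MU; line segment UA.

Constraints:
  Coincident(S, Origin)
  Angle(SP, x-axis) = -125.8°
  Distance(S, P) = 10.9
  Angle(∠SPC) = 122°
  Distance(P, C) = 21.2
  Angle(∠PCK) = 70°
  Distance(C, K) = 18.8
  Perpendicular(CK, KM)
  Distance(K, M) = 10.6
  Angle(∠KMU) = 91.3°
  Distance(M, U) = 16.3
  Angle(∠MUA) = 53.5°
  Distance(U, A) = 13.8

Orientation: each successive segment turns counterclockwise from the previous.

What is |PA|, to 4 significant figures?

20.48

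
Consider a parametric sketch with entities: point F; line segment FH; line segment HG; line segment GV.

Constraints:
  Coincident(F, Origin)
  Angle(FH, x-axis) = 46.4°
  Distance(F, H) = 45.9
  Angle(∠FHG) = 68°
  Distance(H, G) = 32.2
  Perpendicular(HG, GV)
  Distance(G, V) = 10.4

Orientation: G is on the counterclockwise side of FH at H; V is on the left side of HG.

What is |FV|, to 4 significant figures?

35.49

F is at the origin; FH runs at 46.4° with length 45.9, so H = 45.9·(cos 46.4°, sin 46.4°) = (31.65, 33.24). ∠FHG = 68.0°, so HG runs at 46.4° + (180° − 68.0°) = 158.4° from the x-axis; with |HG| = 32.2, G = H + 32.2·(cos 158.4°, sin 158.4°) = (1.715, 45.09). The perpendicularity gives GV at right angles to HG; with |GV| = 10.4 on the left of HG, V = G + 10.4·(-0.3681, -0.9298) = (-2.114, 35.42). Then |FV| = |V − F| = 35.49.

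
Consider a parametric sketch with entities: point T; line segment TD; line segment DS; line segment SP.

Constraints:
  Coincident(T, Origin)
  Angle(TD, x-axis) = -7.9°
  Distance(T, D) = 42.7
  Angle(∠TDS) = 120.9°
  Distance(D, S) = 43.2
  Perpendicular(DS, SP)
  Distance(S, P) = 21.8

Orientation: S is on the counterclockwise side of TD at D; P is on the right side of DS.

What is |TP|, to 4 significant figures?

87.50

T is at the origin; TD runs at -7.9° with length 42.7, so D = 42.7·(cos -7.9°, sin -7.9°) = (42.29, -5.869). ∠TDS = 120.9°, so DS runs at -7.9° + (180° − 120.9°) = 51.20° from the x-axis; with |DS| = 43.2, S = D + 43.2·(cos 51.20°, sin 51.20°) = (69.36, 27.80). DS ⟂ SP; with |SP| = 21.8 on the right of DS, P = S + 21.8·(0.7793, -0.6266) = (86.35, 14.14). Then |TP| = |P − T| = 87.50.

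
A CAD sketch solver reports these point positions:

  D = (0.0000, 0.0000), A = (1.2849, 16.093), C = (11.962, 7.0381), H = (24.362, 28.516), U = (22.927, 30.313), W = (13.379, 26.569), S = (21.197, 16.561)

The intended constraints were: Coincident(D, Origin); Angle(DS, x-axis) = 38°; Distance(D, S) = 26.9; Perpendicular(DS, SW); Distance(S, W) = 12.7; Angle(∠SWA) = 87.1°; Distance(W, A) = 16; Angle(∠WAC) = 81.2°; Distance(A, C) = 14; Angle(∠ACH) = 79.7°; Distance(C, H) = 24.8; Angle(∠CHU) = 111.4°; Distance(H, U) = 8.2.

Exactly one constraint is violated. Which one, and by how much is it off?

Distance(H, U) = 8.2 — off by 5.90.

D = (0.00, 0.00) ✓; DS at 38.00° ✓; |DS| = 26.90 ✓; ∠(DS, SW) = 90.00° ✓; |SW| = 12.70 ✓; ∠SWA = 87.10° ✓; |WA| = 16.00 ✓; ∠WAC = 81.20° ✓; |AC| = 14.00 ✓; ∠ACH = 79.70° ✓; |CH| = 24.80 ✓; ∠CHU = 111.4° ✓; |HU| = 2.300 ✗.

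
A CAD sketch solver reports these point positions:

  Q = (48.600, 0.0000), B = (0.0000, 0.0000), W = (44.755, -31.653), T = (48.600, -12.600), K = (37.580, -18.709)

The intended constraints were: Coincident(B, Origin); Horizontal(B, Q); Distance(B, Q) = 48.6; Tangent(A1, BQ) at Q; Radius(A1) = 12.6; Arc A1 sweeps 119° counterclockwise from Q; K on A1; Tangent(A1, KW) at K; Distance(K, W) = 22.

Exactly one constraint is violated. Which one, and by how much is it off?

Distance(K, W) = 22 — off by 7.20.

B = (0.00, 0.00) ✓; B.y = 0.00, Q.y = 0.00 ✓; |BQ| = 48.60 ✓; ∠(TQ, QB) = 90.00° ✓; |TQ| = 12.60 ✓; bearing(T→K) − bearing(T→Q) = 119.0° ✓; |TK| = 12.60 ✓; ∠(TK, KW) = 90.00° ✓; |KW| = 14.80 ✗.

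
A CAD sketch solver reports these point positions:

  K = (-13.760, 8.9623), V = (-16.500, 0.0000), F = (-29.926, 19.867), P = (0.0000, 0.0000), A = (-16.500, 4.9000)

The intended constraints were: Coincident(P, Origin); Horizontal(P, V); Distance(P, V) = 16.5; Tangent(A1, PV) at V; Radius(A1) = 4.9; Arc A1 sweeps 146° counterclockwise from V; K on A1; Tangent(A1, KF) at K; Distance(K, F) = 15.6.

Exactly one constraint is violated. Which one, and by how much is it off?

Distance(K, F) = 15.6 — off by 3.90.

P = (0.00, 0.00) ✓; P.y = 0.00, V.y = 0.00 ✓; |PV| = 16.50 ✓; ∠(AV, VP) = 90.00° ✓; |AV| = 4.900 ✓; bearing(A→K) − bearing(A→V) = 146.0° ✓; |AK| = 4.900 ✓; ∠(AK, KF) = 90.00° ✓; |KF| = 19.50 ✗.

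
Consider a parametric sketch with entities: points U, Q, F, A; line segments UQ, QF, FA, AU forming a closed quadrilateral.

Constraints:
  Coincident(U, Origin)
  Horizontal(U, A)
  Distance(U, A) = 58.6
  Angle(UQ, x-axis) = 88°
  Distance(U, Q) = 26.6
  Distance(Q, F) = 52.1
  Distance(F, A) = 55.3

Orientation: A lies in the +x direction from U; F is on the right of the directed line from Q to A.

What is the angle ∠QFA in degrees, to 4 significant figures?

72.43°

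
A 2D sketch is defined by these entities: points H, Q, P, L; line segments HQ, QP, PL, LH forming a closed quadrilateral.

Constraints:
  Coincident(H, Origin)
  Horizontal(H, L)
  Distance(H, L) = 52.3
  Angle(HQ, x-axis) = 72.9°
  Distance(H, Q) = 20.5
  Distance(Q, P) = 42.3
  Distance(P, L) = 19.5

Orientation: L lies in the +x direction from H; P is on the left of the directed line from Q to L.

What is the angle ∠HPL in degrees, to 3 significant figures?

80.2°

H is at the origin; HL is horizontal with |HL| = 52.3 and L in +x, so L = (52.3, 0). HQ runs at 72.9° with |HQ| = 20.5, so Q = (6.03, 19.6). P is determined by |QP| = 42.3 and |PL| = 19.5 together: it lies at the intersection of circle(Q, 42.3) and circle(L, 19.5). With |QL| = 50.2, the foot of the radical line on QL is 39.1 from Q and the perpendicular offset is √(42.3² − 39.1²) = 16.0. Taking the left-of-QL solution: P = (48.3, 19.1).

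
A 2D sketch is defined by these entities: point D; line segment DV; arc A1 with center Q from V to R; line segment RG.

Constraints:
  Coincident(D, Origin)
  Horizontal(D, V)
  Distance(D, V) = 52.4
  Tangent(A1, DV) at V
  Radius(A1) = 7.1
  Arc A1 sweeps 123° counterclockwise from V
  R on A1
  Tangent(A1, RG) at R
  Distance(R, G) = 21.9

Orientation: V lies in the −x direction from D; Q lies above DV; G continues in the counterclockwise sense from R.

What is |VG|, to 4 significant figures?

29.94

D is at the origin; DV is horizontal with |DV| = 52.4 and V on the −x side, so V = (-52.40, 0.000). The tangent condition forces QV to be normal to DV, so Q = V + (0, 7.1) = (-52.40, 7.100). On A1, V sits at bearing -90° from Q; a 123° counterclockwise sweep puts R at bearing 33°, so R = Q + 7.1·(cos 33°, sin 33°) = (-46.45, 10.97). Since A1 is tangent to RG there, QR ⟂ RG, so RG runs along (−sin 33°, cos 33°); with |RG| = 21.9, G = (-58.37, 29.33). Then |VG| = |G − V| = 29.94.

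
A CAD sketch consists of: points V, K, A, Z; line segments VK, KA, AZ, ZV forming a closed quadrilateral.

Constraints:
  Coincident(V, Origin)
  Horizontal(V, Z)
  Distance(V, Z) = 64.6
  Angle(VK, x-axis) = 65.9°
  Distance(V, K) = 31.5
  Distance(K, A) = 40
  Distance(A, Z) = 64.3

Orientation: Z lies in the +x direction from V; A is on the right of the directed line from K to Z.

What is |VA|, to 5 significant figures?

9.4981

V is at the origin; VZ is horizontal with |VZ| = 64.6 and Z in +x, so Z = (64.6, 0). VK runs at 65.9° with |VK| = 31.5, so K = (12.862, 28.754). A is determined by |KA| = 40.0 and |AZ| = 64.3 together: it lies at the intersection of circle(K, 40.0) and circle(Z, 64.3). With |KZ| = 59.191, the foot of the radical line on KZ is 8.1862 from K and the perpendicular offset is √(40.0² − 8.1862²) = 39.153. Taking the right-of-KZ solution: A = (0.99755, -9.4455).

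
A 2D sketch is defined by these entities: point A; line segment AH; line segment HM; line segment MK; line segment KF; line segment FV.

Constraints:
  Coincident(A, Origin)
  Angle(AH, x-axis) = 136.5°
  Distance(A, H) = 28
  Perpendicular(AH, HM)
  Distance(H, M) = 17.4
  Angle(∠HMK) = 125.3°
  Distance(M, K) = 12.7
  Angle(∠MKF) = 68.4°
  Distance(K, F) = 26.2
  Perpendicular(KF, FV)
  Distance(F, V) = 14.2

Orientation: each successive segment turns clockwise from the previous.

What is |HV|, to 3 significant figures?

4.93

∠MKF = 68.4° gives KF at -120° from the x-axis; with |KF| = 26.2, F = (-8.78, 7.35). The perpendicularity gives FV at right angles to KF, so FV runs at 150°; with |FV| = 14.2, V = (-21.1, 14.4). Then |HV| = |V − H| = 4.93.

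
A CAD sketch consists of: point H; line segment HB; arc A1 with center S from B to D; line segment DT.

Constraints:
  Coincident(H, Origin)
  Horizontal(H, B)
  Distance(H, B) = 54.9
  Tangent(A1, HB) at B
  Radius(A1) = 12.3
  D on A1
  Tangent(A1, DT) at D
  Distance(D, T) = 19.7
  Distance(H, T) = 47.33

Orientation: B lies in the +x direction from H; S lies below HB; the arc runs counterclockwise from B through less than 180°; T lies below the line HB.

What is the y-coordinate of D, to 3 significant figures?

-9.17

Checks: |HB| = 54.90 ✓; ∠(SB, BH) = 90.00° ✓; |SD| = 12.30 ✓; ∠(SD, DT) = 90.00° ✓; |DT| = 19.70 ✓; |HT| = 47.33 ✓.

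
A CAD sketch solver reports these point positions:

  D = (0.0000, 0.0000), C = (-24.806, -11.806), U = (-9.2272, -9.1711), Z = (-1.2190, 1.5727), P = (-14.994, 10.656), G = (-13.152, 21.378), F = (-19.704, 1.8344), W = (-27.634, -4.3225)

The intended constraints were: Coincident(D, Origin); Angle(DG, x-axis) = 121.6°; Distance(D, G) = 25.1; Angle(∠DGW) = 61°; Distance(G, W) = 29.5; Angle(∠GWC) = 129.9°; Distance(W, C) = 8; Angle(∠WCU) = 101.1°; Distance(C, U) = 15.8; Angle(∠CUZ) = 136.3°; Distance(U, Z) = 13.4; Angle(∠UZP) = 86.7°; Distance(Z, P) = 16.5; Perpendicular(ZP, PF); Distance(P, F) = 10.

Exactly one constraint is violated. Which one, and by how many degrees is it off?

Perpendicular(ZP, PF) — off by 5.30°.

D = (0.00, 0.00) ✓; DG at 121.6° ✓; |DG| = 25.10 ✓; ∠DGW = 61.00° ✓; |GW| = 29.50 ✓; ∠GWC = 129.9° ✓; |WC| = 8.000 ✓; ∠WCU = 101.1° ✓; |CU| = 15.80 ✓; ∠CUZ = 136.3° ✓; |UZ| = 13.40 ✓; ∠UZP = 86.70° ✓; |ZP| = 16.50 ✓; ∠(ZP, PF) = 95.30° ✗; |PF| = 10.00 ✓.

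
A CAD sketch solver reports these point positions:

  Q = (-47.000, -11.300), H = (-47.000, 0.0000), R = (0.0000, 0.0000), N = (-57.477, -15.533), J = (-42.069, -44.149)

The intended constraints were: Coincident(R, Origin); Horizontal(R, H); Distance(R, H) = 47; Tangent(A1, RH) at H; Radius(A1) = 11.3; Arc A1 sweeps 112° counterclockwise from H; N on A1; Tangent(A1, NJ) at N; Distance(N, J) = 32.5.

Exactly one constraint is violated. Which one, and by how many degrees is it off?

Tangent(A1, NJ) at N — off by 6.30°.

R = (0.00, 0.00) ✓; R.y = 0.00, H.y = 0.00 ✓; |RH| = 47.00 ✓; ∠(QH, HR) = 90.00° ✓; |QH| = 11.30 ✓; bearing(Q→N) − bearing(Q→H) = 112.0° ✓; |QN| = 11.30 ✓; ∠(QN, NJ) = 83.70° ✗; |NJ| = 32.50 ✓.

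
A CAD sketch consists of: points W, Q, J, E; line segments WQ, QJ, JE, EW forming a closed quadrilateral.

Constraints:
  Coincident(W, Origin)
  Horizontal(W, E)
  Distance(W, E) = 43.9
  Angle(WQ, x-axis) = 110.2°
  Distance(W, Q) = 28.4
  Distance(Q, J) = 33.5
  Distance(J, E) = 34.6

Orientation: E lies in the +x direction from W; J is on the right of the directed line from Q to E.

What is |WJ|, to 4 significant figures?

9.350

Checks: |QJ| = 33.50 ✓; |JE| = 34.60 ✓.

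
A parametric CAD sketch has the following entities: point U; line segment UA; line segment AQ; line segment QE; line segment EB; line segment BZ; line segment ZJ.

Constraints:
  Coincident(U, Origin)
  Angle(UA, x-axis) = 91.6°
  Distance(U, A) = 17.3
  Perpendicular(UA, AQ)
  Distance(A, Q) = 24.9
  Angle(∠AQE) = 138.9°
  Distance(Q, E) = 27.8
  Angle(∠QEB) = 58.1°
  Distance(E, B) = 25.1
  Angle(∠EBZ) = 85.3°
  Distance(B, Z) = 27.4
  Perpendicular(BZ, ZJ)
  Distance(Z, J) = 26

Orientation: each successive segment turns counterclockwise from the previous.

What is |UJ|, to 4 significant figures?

47.86

∠EBZ = 85.3° gives BZ at 79.30° from the x-axis; with |BZ| = 27.4, Z = (-16.52, 18.00). BZ is perpendicular to ZJ, so ZJ runs at 169.3°; with |ZJ| = 26.0, J = (-42.07, 22.83). Then |UJ| = |J − U| = 47.86.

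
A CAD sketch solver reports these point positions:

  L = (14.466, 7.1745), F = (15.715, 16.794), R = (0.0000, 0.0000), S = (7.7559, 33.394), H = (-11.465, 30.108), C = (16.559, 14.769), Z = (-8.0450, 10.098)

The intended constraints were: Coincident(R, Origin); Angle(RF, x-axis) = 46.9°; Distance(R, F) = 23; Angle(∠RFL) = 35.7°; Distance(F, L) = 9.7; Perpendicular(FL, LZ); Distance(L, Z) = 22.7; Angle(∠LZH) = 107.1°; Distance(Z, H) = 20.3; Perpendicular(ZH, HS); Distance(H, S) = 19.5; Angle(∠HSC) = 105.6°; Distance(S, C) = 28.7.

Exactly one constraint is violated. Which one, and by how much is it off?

Distance(S, C) = 28.7 — off by 8.10.

R = (0.00, 0.00) ✓; RF at 46.90° ✓; |RF| = 23.00 ✓; ∠RFL = 35.70° ✓; |FL| = 9.700 ✓; ∠(FL, LZ) = 90.00° ✓; |LZ| = 22.70 ✓; ∠LZH = 107.1° ✓; |ZH| = 20.30 ✓; ∠(ZH, HS) = 90.00° ✓; |HS| = 19.50 ✓; ∠HSC = 105.6° ✓; |SC| = 20.60 ✗.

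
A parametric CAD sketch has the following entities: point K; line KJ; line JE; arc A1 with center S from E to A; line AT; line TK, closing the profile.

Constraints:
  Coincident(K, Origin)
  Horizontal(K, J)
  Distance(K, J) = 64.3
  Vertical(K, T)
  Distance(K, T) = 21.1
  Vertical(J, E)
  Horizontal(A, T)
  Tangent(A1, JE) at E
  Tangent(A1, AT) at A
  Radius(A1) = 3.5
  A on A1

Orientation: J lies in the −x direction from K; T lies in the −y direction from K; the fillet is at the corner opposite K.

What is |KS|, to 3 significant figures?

63.3

K is at the origin; KJ is horizontal with |KJ| = 64.3 and J on the −x side, so J = (-64.3, 0.00). KT is vertical with |KT| = 21.1 and T on the −y side, so T = (0.00, -21.1). The virtual corner opposite K is at (-64.3, -21.1). Tangency of A1 to JE means the radius SE is perpendicular to JE and the tangent condition forces SA to be normal to AT, with radius 3.5, so the center S sits 3.5 in from both sides at S = (-60.8, -17.6). Then |KS| = |S − K| = 63.3.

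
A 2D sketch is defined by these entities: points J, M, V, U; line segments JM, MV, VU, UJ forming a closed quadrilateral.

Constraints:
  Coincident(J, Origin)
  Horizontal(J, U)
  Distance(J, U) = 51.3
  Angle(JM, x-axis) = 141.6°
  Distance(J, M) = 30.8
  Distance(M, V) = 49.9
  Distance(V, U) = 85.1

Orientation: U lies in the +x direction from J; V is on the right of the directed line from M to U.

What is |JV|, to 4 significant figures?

41.56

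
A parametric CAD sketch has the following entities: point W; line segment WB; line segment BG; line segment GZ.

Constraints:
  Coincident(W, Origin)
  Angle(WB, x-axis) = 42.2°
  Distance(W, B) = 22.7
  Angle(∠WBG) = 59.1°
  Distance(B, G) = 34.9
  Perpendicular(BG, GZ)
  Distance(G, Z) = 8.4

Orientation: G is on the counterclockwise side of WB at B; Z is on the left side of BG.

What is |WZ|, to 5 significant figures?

25.748

W is at the origin; WB runs at 42.2° with length 22.7, so B = 22.7·(cos 42.2°, sin 42.2°) = (16.816, 15.248). ∠WBG = 59.1°, so BG runs at 42.2° + (180° − 59.1°) = 163.10° from the x-axis; with |BG| = 34.9, G = B + 34.9·(cos 163.10°, sin 163.10°) = (-16.577, 25.394). BG is perpendicular to GZ; with |GZ| = 8.4 on the left of BG, Z = G + 8.4·(-0.29070, -0.95681) = (-19.018, 17.356). Then |WZ| = |Z − W| = 25.748.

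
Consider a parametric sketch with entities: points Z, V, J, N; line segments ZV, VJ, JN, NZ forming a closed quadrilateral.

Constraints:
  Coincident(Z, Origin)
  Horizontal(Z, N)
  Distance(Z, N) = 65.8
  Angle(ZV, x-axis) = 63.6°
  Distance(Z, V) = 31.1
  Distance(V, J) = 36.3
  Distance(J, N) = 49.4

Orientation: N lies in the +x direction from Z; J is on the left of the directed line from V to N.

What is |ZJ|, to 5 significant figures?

64.272

Checks: |VJ| = 36.30 ✓; |JN| = 49.40 ✓.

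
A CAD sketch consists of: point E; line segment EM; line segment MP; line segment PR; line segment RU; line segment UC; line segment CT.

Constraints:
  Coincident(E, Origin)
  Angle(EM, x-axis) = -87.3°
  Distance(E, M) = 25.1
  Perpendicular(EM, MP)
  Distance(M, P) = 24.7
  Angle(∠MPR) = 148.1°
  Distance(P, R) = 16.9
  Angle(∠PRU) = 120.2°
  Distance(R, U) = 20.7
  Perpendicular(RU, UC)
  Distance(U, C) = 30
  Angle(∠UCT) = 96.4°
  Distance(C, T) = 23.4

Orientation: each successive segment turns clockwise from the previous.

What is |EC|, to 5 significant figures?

9.1943

E is at the origin; EM runs at -87.3° with length 25.1, so M = (1.1824, -25.072). EM ⟂ MP, so MP runs at -177.30°; with |MP| = 24.7, P = (-23.490, -26.236). ∠MPR = 148.1° gives PR at 150.80° from the x-axis; with |PR| = 16.9, R = (-38.243, -17.991). ∠PRU = 120.2° gives RU at 91.000° from the x-axis; with |RU| = 20.7, U = (-38.604, 2.7060). RU ⟂ UC, so UC runs at 1.0000°; with |UC| = 30.0, C = (-8.6084, 3.2296). Then |EC| = |C − E| = 9.1943.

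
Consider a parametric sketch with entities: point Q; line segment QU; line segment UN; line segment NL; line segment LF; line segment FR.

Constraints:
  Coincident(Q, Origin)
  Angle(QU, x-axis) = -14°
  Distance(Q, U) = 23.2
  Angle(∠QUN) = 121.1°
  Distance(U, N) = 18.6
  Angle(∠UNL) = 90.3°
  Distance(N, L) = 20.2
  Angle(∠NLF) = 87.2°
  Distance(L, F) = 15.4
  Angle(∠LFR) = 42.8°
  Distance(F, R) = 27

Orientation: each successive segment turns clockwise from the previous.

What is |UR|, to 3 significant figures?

24.0

Q is at the origin; QU runs at -14.0° with length 23.2, so U = (22.5, -5.61). ∠QUN = 121.1° gives UN at -72.9° from the x-axis; with |UN| = 18.6, N = (28.0, -23.4). ∠UNL = 90.3° gives NL at -163° from the x-axis; with |NL| = 20.2, L = (8.70, -29.4). ∠NLF = 87.2° gives LF at 105° from the x-axis; with |LF| = 15.4, F = (4.82, -14.5). ∠LFR = 42.8° gives FR at -32.6° from the x-axis; with |FR| = 27.0, R = (27.6, -29.1). Then |UR| = |R − U| = 24.0.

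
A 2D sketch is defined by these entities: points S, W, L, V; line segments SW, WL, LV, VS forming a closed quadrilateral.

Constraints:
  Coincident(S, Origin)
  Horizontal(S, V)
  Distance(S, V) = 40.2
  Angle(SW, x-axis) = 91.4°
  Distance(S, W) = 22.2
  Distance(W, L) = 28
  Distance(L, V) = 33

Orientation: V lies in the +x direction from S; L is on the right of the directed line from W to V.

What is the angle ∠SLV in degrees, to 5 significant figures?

140.41°

Checks: |WL| = 28.00 ✓; |LV| = 33.00 ✓.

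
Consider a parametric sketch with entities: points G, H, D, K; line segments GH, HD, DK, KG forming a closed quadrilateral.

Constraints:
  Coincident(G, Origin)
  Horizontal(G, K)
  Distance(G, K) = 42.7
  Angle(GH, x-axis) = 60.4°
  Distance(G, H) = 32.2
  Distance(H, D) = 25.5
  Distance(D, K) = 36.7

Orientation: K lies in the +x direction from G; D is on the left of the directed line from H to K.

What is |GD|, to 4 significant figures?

54.15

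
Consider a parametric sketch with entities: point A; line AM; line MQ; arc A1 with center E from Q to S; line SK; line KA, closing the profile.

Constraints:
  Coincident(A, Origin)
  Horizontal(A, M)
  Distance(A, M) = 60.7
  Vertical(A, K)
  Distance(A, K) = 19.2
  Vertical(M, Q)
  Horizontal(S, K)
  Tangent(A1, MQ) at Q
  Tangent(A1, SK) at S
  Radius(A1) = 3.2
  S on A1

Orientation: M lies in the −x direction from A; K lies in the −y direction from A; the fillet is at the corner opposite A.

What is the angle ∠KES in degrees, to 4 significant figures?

86.81°

A is at the origin; AM is horizontal with |AM| = 60.7 and M on the −x side, so M = (-60.70, 0.000). A and K share the same x with |AK| = 19.2 and K on the −y side, so K = (0.000, -19.20). The virtual corner opposite A is at (-60.70, -19.20). Since A1 is tangent to MQ there, EQ ⟂ MQ and the tangent condition forces ES to be normal to SK, with radius 3.2, so the center E sits 3.2 in from both sides at E = (-57.50, -16.00). That places the tangent points at Q = (-60.70, -16.00) on MQ and S = (-57.50, -19.20) on SK. Then cos ∠KES = EK·ES / (|EK||ES|), giving 86.81°.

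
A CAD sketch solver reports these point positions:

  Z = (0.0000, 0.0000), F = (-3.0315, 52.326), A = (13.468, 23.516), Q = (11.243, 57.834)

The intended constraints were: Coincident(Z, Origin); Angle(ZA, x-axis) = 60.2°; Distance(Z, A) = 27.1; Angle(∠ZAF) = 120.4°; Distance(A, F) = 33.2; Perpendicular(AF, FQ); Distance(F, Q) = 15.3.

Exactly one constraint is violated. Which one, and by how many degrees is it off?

Perpendicular(AF, FQ) — off by 8.70°.

Z = (0.00, 0.00) ✓; ZA at 60.20° ✓; |ZA| = 27.10 ✓; ∠ZAF = 120.4° ✓; |AF| = 33.20 ✓; ∠(AF, FQ) = 98.70° ✗; |FQ| = 15.30 ✓.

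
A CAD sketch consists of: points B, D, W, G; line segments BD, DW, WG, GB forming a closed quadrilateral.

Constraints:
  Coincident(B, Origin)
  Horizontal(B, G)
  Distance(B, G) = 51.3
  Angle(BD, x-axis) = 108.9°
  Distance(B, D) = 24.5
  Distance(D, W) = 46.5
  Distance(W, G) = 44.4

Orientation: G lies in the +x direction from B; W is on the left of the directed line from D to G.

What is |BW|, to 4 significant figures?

54.04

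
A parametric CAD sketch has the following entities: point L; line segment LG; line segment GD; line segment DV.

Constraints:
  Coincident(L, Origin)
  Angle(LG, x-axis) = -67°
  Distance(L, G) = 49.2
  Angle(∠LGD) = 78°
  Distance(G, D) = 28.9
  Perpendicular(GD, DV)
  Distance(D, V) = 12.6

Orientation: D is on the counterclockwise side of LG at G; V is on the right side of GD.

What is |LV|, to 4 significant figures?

63.53

∠LGD = 78.0°, so GD runs at -67.0° + (180° − 78.0°) = 35.00° from the x-axis; with |GD| = 28.9, D = G + 28.9·(cos 35.00°, sin 35.00°) = (42.90, -28.71). The perpendicularity gives DV at right angles to GD; with |DV| = 12.6 on the right of GD, V = D + 12.6·(0.5736, -0.8192) = (50.12, -39.03). Then |LV| = |V − L| = 63.53.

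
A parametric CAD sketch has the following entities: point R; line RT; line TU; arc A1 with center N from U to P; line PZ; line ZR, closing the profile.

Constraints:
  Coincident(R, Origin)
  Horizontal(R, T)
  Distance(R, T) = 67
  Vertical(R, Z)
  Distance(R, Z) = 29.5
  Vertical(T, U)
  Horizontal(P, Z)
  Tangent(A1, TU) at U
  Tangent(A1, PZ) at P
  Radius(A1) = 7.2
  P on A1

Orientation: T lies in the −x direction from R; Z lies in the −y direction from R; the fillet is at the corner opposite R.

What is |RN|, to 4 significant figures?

63.82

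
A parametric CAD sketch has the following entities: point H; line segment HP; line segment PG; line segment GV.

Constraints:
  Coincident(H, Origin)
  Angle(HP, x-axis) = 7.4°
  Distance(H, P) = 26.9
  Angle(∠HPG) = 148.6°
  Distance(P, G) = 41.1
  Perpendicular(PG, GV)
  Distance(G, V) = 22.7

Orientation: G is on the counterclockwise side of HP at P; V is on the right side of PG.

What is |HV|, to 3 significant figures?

73.8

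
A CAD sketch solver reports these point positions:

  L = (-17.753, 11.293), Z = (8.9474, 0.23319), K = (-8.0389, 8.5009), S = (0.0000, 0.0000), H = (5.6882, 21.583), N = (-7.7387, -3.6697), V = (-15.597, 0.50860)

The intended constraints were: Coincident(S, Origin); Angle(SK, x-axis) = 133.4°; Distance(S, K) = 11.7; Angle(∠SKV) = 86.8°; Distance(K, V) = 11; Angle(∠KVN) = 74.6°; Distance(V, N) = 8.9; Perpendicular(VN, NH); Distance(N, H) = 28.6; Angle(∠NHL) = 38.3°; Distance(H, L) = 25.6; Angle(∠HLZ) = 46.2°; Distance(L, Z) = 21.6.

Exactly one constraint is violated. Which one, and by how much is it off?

Distance(L, Z) = 21.6 — off by 7.30.

S = (0.00, 0.00) ✓; SK at 133.4° ✓; |SK| = 11.70 ✓; ∠SKV = 86.80° ✓; |KV| = 11.00 ✓; ∠KVN = 74.60° ✓; |VN| = 8.900 ✓; ∠(VN, NH) = 90.00° ✓; |NH| = 28.60 ✓; ∠NHL = 38.30° ✓; |HL| = 25.60 ✓; ∠HLZ = 46.20° ✓; |LZ| = 28.90 ✗.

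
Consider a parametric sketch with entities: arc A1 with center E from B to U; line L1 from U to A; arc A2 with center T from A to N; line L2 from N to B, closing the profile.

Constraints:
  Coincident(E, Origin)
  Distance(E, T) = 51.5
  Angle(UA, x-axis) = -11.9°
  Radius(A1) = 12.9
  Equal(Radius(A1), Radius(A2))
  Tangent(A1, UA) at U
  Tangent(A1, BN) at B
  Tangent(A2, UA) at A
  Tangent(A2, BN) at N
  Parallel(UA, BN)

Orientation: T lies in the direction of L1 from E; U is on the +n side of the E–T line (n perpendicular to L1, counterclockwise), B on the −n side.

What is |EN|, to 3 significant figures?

53.1

The slot axis is L1's direction at -11.9°, so u = (cos -11.9°, sin -11.9°) = (0.979, -0.206) and n = (−sin -11.9°, cos -11.9°) = (0.206, 0.979). E is at the origin and T lies 51.5 along u from E, so T = 51.5·u = (50.4, -10.6). Tangency of A1 to both parallel lines with radius 12.9 puts U and B at E ± 12.9·n: U = (2.66, 12.6), B = (-2.66, -12.6). Equal radii place A and N the same way about T: A = T + 12.9·n = (53.1, 2.00), N = T − 12.9·n = (47.7, -23.2). Then |EN| = |N − E| = 53.1.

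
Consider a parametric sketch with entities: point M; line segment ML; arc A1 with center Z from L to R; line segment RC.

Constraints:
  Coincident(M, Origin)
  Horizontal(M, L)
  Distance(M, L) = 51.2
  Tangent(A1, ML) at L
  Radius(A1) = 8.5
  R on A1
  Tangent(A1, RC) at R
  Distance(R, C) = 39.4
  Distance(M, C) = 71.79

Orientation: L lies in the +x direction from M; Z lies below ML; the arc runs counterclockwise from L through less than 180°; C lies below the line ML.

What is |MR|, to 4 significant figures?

44.25

Checks: M = (0.00, 0.00) ✓; |ZL| = 8.500 ✓; |ZR| = 8.500 ✓; ∠(ZR, RC) = 90.00° ✓; |RC| = 39.40 ✓; |MC| = 71.79 ✓.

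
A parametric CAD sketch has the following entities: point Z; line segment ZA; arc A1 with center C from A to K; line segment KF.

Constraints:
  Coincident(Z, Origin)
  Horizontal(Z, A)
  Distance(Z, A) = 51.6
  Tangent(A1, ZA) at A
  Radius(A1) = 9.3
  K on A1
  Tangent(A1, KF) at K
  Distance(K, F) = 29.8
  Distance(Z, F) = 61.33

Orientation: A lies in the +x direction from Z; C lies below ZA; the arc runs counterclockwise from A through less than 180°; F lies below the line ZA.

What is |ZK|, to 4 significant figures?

43.68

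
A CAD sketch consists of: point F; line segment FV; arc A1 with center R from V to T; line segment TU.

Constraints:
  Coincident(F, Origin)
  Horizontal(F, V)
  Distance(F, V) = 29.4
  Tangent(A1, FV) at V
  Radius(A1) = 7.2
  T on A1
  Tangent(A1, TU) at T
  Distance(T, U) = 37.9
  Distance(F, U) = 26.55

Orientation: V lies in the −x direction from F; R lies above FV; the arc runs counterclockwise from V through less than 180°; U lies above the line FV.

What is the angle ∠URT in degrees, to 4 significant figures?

79.24°

Checks: ∠(RV, VF) = 90.00° ✓; |RT| = 7.200 ✓; ∠(RT, TU) = 90.00° ✓; |TU| = 37.90 ✓; |FU| = 26.55 ✓.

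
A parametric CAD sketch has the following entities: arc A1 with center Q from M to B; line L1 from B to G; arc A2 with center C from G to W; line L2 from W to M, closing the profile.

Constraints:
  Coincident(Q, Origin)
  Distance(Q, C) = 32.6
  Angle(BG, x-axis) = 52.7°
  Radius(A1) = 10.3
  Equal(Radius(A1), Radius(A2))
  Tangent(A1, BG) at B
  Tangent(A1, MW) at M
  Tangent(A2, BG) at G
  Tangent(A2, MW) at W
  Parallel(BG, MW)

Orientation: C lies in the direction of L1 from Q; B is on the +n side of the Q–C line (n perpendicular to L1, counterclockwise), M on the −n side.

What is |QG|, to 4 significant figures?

34.19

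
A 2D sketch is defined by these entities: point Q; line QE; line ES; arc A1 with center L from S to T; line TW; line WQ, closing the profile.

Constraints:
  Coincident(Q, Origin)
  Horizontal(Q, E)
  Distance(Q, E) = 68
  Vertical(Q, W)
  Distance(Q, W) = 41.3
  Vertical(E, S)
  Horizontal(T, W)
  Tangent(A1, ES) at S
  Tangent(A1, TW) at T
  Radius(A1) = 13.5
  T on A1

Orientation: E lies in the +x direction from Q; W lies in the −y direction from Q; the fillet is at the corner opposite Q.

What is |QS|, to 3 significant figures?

73.5

Q is at the origin; QE is horizontal with |QE| = 68.0 and E on the +x side, so E = (68.0, 0.00). Q and W share the same x with |QW| = 41.3 and W on the −y side, so W = (0.00, -41.3). The virtual corner opposite Q is at (68.0, -41.3). Since A1 is tangent to ES there, LS ⟂ ES and the tangent condition forces LT to be normal to TW, with radius 13.5, so the center L sits 13.5 in from both sides at L = (54.5, -27.8). That places the tangent points at S = (68.0, -27.8) on ES and T = (54.5, -41.3) on TW. Then |QS| = |S − Q| = 73.5.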